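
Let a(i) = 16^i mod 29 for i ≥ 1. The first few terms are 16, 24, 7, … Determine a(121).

24

We have a(1) = 16; a(2) = 24; a(3) = 7; a(4) = 25; a(5) = 23; a(6) = 20; a(7) = 1; a(8) = 16.
The sequence repeats with period 7.
(121 - 1) mod 7 = 1, so a(121) = a(2) = 24.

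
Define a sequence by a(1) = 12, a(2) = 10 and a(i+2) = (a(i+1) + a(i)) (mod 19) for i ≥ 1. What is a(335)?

a(1) = 12; a(2) = 10; a(3) = 3; a(4) = 13; a(5) = 16; a(6) = 10; a(7) = 7; a(8) = 17; a(9) = 5; a(10) = 3; a(11) = 8; a(12) = 11; a(13) = 0; a(14) = 11; a(15) = 11; a(16) = 3; a(17) = 14; a(18) = 17; a(19) = 12; a(20) = 10.
Since (a(19), a(20)) = (a(1), a(2)) = (12, 10) (two consecutive terms determine the rest), the sequence is periodic with period 18.
So a(335) = a(1 + ((335-1) mod 18)) = a(11) = 8.

8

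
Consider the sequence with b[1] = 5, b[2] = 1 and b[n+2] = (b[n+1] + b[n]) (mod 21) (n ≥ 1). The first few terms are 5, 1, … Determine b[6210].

1

Computing terms: b[1] = 5, b[2] = 1, b[3] = 6, b[4] = 7, b[5] = 13, b[6] = 20, b[7] = 12, b[8] = 11, b[9] = 2, b[10] = 13, b[11] = 15, b[12] = 7, b[13] = 1, b[14] = 8, b[15] = 9, b[16] = 17, b[17] = 5, b[18] = 1.
The sequence repeats with period 16.
(6210 - 1) mod 16 = 1, so b[6210] = b[2] = 1.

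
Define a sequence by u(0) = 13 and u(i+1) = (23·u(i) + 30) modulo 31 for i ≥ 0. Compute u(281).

19

Listing terms: u(0) = 13,  u(1) = 19,  u(2) = 2,  u(3) = 14,  u(4) = 11,  u(5) = 4,  u(6) = 29,  u(7) = 15,  u(8) = 3,  u(9) = 6,  u(10) = 13.
The sequence repeats with period 10.
(281 - 0) mod 10 = 1, so u(281) = u(1) = 19.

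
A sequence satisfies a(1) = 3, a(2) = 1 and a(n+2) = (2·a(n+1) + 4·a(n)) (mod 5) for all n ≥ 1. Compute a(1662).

1

Listing terms: a(1) = 3, a(2) = 1, a(3) = 4, a(4) = 2, a(5) = 0, a(6) = 3, a(7) = 1.
Since (a(6), a(7)) = (a(1), a(2)) = (3, 1) (two consecutive terms determine the rest), the sequence is periodic with period 5.
(1662 - 1) mod 5 = 1, so a(1662) = a(2) = 1.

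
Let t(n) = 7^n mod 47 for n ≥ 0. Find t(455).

42

Listing terms: t(0) = 1, t(1) = 7, t(2) = 2, t(3) = 14, t(4) = 4, t(5) = 28, t(6) = 8, t(7) = 9, t(8) = 16, t(9) = 18, t(10) = 32, t(11) = 36, t(12) = 17, t(13) = 25, t(14) = 34, t(15) = 3, t(16) = 21, t(17) = 6, t(18) = 42, t(19) = 12, t(20) = 37, t(21) = 24, t(22) = 27, t(23) = 1.
The sequence repeats with period 23.
(455 - 0) mod 23 = 18, so t(455) = t(18) = 42.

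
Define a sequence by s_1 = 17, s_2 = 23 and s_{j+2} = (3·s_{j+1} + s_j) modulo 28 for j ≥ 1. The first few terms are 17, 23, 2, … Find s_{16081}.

Computing terms: s_1 = 17; s_2 = 23; s_3 = 2; s_4 = 1; s_5 = 5; s_6 = 16; s_7 = 25; s_8 = 7; s_9 = 18; s_{10} = 5; s_{11} = 5; s_{12} = 20; s_{13} = 9; s_{14} = 19; s_{15} = 10; s_{16} = 21; s_{17} = 17; s_{18} = 16; s_{19} = 9; s_{20} = 15; s_{21} = 26; s_{22} = 9; s_{23} = 25; s_{24} = 0; s_{25} = 25; s_{26} = 19; s_{27} = 26; s_{28} = 13; s_{29} = 9; s_{30} = 12; s_{31} = 17; s_{32} = 7; s_{33} = 10; s_{34} = 9; s_{35} = 9; s_{36} = 8; s_{37} = 5; s_{38} = 23; s_{39} = 18; s_{40} = 21; s_{41} = 25; s_{42} = 12; s_{43} = 5; s_{44} = 27; s_{45} = 2; s_{46} = 5; s_{47} = 17; s_{48} = 0; s_{49} = 17; s_{50} = 23.
The sequence repeats with period 48.
(16081 - 1) mod 48 = 0, so s_{16081} = s_1 = 17.

17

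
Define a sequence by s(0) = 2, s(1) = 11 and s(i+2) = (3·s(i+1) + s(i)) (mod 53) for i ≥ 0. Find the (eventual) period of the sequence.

Listing terms: s(0) = 2, s(1) = 11, s(2) = 35, s(3) = 10, s(4) = 12, s(5) = 46, s(6) = 44, s(7) = 19, s(8) = 48, s(9) = 4, s(10) = 7, s(11) = 25, s(12) = 29, s(13) = 6, s(14) = 47, s(15) = 41, s(16) = 11, s(17) = 21, s(18) = 21, s(19) = 31, s(20) = 8, s(21) = 2, s(22) = 14, s(23) = 44, s(24) = 40, s(25) = 5, s(26) = 2, s(27) = 11.
Since (s(26), s(27)) = (s(0), s(1)) = (2, 11) (two consecutive terms determine the rest), the sequence is periodic with period 26.

26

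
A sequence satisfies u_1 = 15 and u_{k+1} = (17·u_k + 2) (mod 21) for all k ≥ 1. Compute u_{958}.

We have u_1 = 15, u_2 = 5, u_3 = 3, u_4 = 11, u_5 = 0, u_6 = 2, u_7 = 15.
The sequence repeats with period 6.
So u_{958} = u_{1 + ((958-1) mod 6)} = u_4 = 11.

11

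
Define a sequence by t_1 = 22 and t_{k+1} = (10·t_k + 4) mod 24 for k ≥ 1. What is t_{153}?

12

Listing terms: t_1 = 22,  t_2 = 8,  t_3 = 12,  t_4 = 4,  t_5 = 20,  t_6 = 12.
Since t_6 = t_3 = 12, the sequence is eventually periodic: after a pre-period of length 2 it cycles with period 3.
For k ≥ 3, t_k depends only on (k - 3) mod 3. (153 - 3) mod 3 = 0, so t_{153} = t_3 = 12.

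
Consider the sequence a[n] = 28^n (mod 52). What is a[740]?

48

We have a[0] = 1; a[1] = 28; a[2] = 4; a[3] = 8; a[4] = 16; a[5] = 32; a[6] = 12; a[7] = 24; a[8] = 48; a[9] = 44; a[10] = 36; a[11] = 20; a[12] = 40; a[13] = 28.
Since a[13] = a[1] = 28, the sequence is eventually periodic: after a pre-period of length 1 it cycles with period 12.
For n ≥ 1, a[n] depends only on (n - 1) mod 12. (740 - 1) mod 12 = 7, so a[740] = a[8] = 48.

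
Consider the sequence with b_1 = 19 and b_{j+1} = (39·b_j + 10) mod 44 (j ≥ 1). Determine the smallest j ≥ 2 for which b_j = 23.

b_1 = 19; b_2 = 3; b_3 = 39; b_4 = 35; b_5 = 11; b_6 = 43; b_7 = 15; b_8 = 23; b_9 = 27; b_{10} = 7; b_{11} = 19.
Since b_{11} = b_1 = 19, the sequence is periodic with period 10.
The value 23 first appears (with j ≥ 2) at b_8.

8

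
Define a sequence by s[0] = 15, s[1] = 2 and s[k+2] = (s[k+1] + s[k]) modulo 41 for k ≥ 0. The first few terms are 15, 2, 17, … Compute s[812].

s[0] = 15,  s[1] = 2,  s[2] = 17,  s[3] = 19,  s[4] = 36,  s[5] = 14,  s[6] = 9,  s[7] = 23,  s[8] = 32,  s[9] = 14,  s[10] = 5,  s[11] = 19,  s[12] = 24,  s[13] = 2,  s[14] = 26,  s[15] = 28,  s[16] = 13,  s[17] = 0,  s[18] = 13,  s[19] = 13,  s[20] = 26,  s[21] = 39,  s[22] = 24,  s[23] = 22,  s[24] = 5,  s[25] = 27,  s[26] = 32,  s[27] = 18,  s[28] = 9,  s[29] = 27,  s[30] = 36,  s[31] = 22,  s[32] = 17,  s[33] = 39,  s[34] = 15,  s[35] = 13,  s[36] = 28,  s[37] = 0,  s[38] = 28,  s[39] = 28,  s[40] = 15,  s[41] = 2.
The sequence repeats with period 40.
So s[812] = s[0 + ((812-0) mod 40)] = s[12] = 24.

24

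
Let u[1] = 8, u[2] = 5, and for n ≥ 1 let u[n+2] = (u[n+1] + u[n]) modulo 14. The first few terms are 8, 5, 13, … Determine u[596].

We have u[1] = 8, u[2] = 5, u[3] = 13, u[4] = 4, u[5] = 3, u[6] = 7, u[7] = 10, u[8] = 3, u[9] = 13, u[10] = 2, u[11] = 1, u[12] = 3, u[13] = 4, u[14] = 7, u[15] = 11, u[16] = 4, u[17] = 1, u[18] = 5, u[19] = 6, u[20] = 11, u[21] = 3, u[22] = 0, u[23] = 3, u[24] = 3, u[25] = 6, u[26] = 9, u[27] = 1, u[28] = 10, u[29] = 11, u[30] = 7, u[31] = 4, u[32] = 11, u[33] = 1, u[34] = 12, u[35] = 13, u[36] = 11, u[37] = 10, u[38] = 7, u[39] = 3, u[40] = 10, u[41] = 13, u[42] = 9, u[43] = 8, u[44] = 3, u[45] = 11, u[46] = 0, u[47] = 11, u[48] = 11, u[49] = 8, u[50] = 5.
Since (u[49], u[50]) = (u[1], u[2]) = (8, 5) (two consecutive terms determine the rest), the sequence is periodic with period 48.
So u[596] = u[1 + ((596-1) mod 48)] = u[20] = 11.

11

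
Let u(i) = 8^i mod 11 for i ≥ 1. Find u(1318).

5

Computing terms: u(1) = 8, u(2) = 9, u(3) = 6, u(4) = 4, u(5) = 10, u(6) = 3, u(7) = 2, u(8) = 5, u(9) = 7, u(10) = 1, u(11) = 8.
Since u(11) = u(1) = 8, the sequence is periodic with period 10.
(1318 - 1) mod 10 = 7, so u(1318) = u(8) = 5.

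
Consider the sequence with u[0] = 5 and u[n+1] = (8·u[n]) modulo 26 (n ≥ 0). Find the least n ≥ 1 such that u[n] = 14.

1

Computing terms: u[0] = 5; u[1] = 14; u[2] = 8; u[3] = 12; u[4] = 18; u[5] = 14.
Since u[5] = u[1] = 14, the sequence is eventually periodic: after a pre-period of length 1 it cycles with period 4.
The value 14 first appears (with n ≥ 1) at u[1].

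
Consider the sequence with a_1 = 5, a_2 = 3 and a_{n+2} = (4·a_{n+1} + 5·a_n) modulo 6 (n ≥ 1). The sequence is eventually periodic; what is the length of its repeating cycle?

6

a_1 = 5, a_2 = 3, a_3 = 1, a_4 = 1, a_5 = 3, a_6 = 5, a_7 = 5, a_8 = 3.
Since (a_7, a_8) = (a_1, a_2) = (5, 3) (two consecutive terms determine the rest), the sequence is periodic with period 6.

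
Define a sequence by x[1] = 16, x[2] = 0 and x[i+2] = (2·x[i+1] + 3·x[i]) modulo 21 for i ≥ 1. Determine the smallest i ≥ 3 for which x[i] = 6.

3

x[1] = 16; x[2] = 0; x[3] = 6; x[4] = 12; x[5] = 0; x[6] = 15; x[7] = 9; x[8] = 0; x[9] = 6.
Since (x[8], x[9]) = (x[2], x[3]) = (0, 6) (two consecutive terms determine the rest), the sequence is eventually periodic: after a pre-period of length 1 it cycles with period 6.
The value 6 first appears (with i ≥ 3) at x[3].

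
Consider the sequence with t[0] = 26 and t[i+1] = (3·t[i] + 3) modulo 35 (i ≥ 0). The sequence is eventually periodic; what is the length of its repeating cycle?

Listing terms: t[0] = 26; t[1] = 11; t[2] = 1; t[3] = 6; t[4] = 21; t[5] = 31; t[6] = 26.
The sequence repeats with period 6.

6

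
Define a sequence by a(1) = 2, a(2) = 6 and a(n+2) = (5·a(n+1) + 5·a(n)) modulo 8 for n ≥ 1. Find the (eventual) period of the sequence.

Computing terms: a(1) = 2,  a(2) = 6,  a(3) = 0,  a(4) = 6,  a(5) = 6,  a(6) = 4,  a(7) = 2,  a(8) = 6.
The sequence repeats with period 6.

6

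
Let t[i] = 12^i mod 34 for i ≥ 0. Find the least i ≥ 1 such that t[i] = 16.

8

We have t[0] = 1, t[1] = 12, t[2] = 8, t[3] = 28, t[4] = 30, t[5] = 20, t[6] = 2, t[7] = 24, t[8] = 16, t[9] = 22, t[10] = 26, t[11] = 6, t[12] = 4, t[13] = 14, t[14] = 32, t[15] = 10, t[16] = 18, t[17] = 12.
Since t[17] = t[1] = 12, the sequence is eventually periodic: after a pre-period of length 1 it cycles with period 16.
The value 16 first appears (with i ≥ 1) at t[8].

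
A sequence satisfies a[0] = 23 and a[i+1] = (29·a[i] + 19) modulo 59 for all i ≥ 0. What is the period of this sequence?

29

a[0] = 23; a[1] = 37; a[2] = 30; a[3] = 4; a[4] = 17; a[5] = 40; a[6] = 58; a[7] = 49; a[8] = 24; a[9] = 7; a[10] = 45; a[11] = 26; a[12] = 6; a[13] = 16; a[14] = 11; a[15] = 43; a[16] = 27; a[17] = 35; a[18] = 31; a[19] = 33; a[20] = 32; a[21] = 3; a[22] = 47; a[23] = 25; a[24] = 36; a[25] = 1; a[26] = 48; a[27] = 54; a[28] = 51; a[29] = 23.
Since a[29] = a[0] = 23, the sequence is periodic with period 29.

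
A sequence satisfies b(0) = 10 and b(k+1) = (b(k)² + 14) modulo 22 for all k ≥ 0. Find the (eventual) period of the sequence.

3

Listing terms: b(0) = 10; b(1) = 4; b(2) = 8; b(3) = 12; b(4) = 4.
Since b(4) = b(1) = 4, the sequence is eventually periodic: after a pre-period of length 1 it cycles with period 3.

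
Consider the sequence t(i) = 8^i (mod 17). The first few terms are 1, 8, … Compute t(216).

1

Computing terms: t(0) = 1; t(1) = 8; t(2) = 13; t(3) = 2; t(4) = 16; t(5) = 9; t(6) = 4; t(7) = 15; t(8) = 1.
Since t(8) = t(0) = 1, the sequence is periodic with period 8.
(216 - 0) mod 8 = 0, so t(216) = t(0) = 1.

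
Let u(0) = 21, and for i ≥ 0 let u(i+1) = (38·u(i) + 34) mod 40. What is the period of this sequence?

4

Computing terms: u(0) = 21,  u(1) = 32,  u(2) = 10,  u(3) = 14,  u(4) = 6,  u(5) = 22,  u(6) = 30,  u(7) = 14.
Since u(7) = u(3) = 14, the sequence is eventually periodic: after a pre-period of length 3 it cycles with period 4.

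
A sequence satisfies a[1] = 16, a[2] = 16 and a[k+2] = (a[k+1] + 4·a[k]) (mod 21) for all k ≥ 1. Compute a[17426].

Listing terms: a[1] = 16; a[2] = 16; a[3] = 17; a[4] = 18; a[5] = 2; a[6] = 11; a[7] = 19; a[8] = 0; a[9] = 13; a[10] = 13; a[11] = 2; a[12] = 12; a[13] = 20; a[14] = 5; a[15] = 1; a[16] = 0; a[17] = 4; a[18] = 4; a[19] = 20; a[20] = 15; a[21] = 11; a[22] = 8; a[23] = 10; a[24] = 0; a[25] = 19; a[26] = 19; a[27] = 11; a[28] = 3; a[29] = 5; a[30] = 17; a[31] = 16; a[32] = 0; a[33] = 1; a[34] = 1; a[35] = 5; a[36] = 9; a[37] = 8; a[38] = 2; a[39] = 13; a[40] = 0; a[41] = 10; a[42] = 10; a[43] = 8; a[44] = 6; a[45] = 17; a[46] = 20; a[47] = 4; a[48] = 0; a[49] = 16; a[50] = 16.
The sequence repeats with period 48.
(17426 - 1) mod 48 = 1, so a[17426] = a[2] = 16.

16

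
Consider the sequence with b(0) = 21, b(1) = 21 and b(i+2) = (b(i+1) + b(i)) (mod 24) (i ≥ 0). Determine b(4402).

21

We have b(0) = 21,  b(1) = 21,  b(2) = 18,  b(3) = 15,  b(4) = 9,  b(5) = 0,  b(6) = 9,  b(7) = 9,  b(8) = 18,  b(9) = 3,  b(10) = 21,  b(11) = 0,  b(12) = 21,  b(13) = 21.
Since (b(12), b(13)) = (b(0), b(1)) = (21, 21) (two consecutive terms determine the rest), the sequence is periodic with period 12.
(4402 - 0) mod 12 = 10, so b(4402) = b(10) = 21.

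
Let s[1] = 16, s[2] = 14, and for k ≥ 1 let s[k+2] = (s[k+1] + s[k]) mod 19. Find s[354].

17

s[1] = 16; s[2] = 14; s[3] = 11; s[4] = 6; s[5] = 17; s[6] = 4; s[7] = 2; s[8] = 6; s[9] = 8; s[10] = 14; s[11] = 3; s[12] = 17; s[13] = 1; s[14] = 18; s[15] = 0; s[16] = 18; s[17] = 18; s[18] = 17; s[19] = 16; s[20] = 14.
Since (s[19], s[20]) = (s[1], s[2]) = (16, 14) (two consecutive terms determine the rest), the sequence is periodic with period 18.
(354 - 1) mod 18 = 11, so s[354] = s[12] = 17.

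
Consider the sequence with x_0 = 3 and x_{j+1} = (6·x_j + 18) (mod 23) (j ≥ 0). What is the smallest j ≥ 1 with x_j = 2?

Listing terms: x_0 = 3, x_1 = 13, x_2 = 4, x_3 = 19, x_4 = 17, x_5 = 5, x_6 = 2, x_7 = 7, x_8 = 14, x_9 = 10, x_{10} = 9, x_{11} = 3.
Since x_{11} = x_0 = 3, the sequence is periodic with period 11.
The value 2 first appears (with j ≥ 1) at x_6.

6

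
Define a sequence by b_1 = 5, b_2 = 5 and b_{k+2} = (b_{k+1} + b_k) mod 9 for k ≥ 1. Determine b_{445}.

4

Listing terms: b_1 = 5, b_2 = 5, b_3 = 1, b_4 = 6, b_5 = 7, b_6 = 4, b_7 = 2, b_8 = 6, b_9 = 8, b_{10} = 5, b_{11} = 4, b_{12} = 0, b_{13} = 4, b_{14} = 4, b_{15} = 8, b_{16} = 3, b_{17} = 2, b_{18} = 5, b_{19} = 7, b_{20} = 3, b_{21} = 1, b_{22} = 4, b_{23} = 5, b_{24} = 0, b_{25} = 5, b_{26} = 5.
Since (b_{25}, b_{26}) = (b_1, b_2) = (5, 5) (two consecutive terms determine the rest), the sequence is periodic with period 24.
So b_{445} = b_{1 + ((445-1) mod 24)} = b_{13} = 4.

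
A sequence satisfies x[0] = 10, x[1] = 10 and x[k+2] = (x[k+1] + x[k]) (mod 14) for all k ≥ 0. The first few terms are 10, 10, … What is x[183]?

0

x[0] = 10,  x[1] = 10,  x[2] = 6,  x[3] = 2,  x[4] = 8,  x[5] = 10,  x[6] = 4,  x[7] = 0,  x[8] = 4,  x[9] = 4,  x[10] = 8,  x[11] = 12,  x[12] = 6,  x[13] = 4,  x[14] = 10,  x[15] = 0,  x[16] = 10,  x[17] = 10.
The sequence repeats with period 16.
So x[183] = x[0 + ((183-0) mod 16)] = x[7] = 0.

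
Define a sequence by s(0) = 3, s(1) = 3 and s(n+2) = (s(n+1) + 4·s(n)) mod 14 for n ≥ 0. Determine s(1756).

11

s(0) = 3; s(1) = 3; s(2) = 1; s(3) = 13; s(4) = 3; s(5) = 13; s(6) = 11; s(7) = 7; s(8) = 9; s(9) = 9; s(10) = 3; s(11) = 11; s(12) = 9; s(13) = 11; s(14) = 5; s(15) = 7; s(16) = 13; s(17) = 13; s(18) = 9; s(19) = 5; s(20) = 13; s(21) = 5; s(22) = 1; s(23) = 7; s(24) = 11; s(25) = 11; s(26) = 13; s(27) = 1; s(28) = 11; s(29) = 1; s(30) = 3; s(31) = 7; s(32) = 5; s(33) = 5; s(34) = 11; s(35) = 3; s(36) = 5; s(37) = 3; s(38) = 9; s(39) = 7; s(40) = 1; s(41) = 1; s(42) = 5; s(43) = 9; s(44) = 1; s(45) = 9; s(46) = 13; s(47) = 7; s(48) = 3; s(49) = 3.
The sequence repeats with period 48.
So s(1756) = s(0 + ((1756-0) mod 48)) = s(28) = 11.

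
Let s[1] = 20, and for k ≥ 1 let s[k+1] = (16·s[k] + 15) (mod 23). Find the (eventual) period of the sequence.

s[1] = 20,  s[2] = 13,  s[3] = 16,  s[4] = 18,  s[5] = 4,  s[6] = 10,  s[7] = 14,  s[8] = 9,  s[9] = 21,  s[10] = 6,  s[11] = 19,  s[12] = 20.
The sequence repeats with period 11.

11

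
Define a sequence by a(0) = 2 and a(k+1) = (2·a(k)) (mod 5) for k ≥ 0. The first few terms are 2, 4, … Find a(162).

3

We have a(0) = 2; a(1) = 4; a(2) = 3; a(3) = 1; a(4) = 2.
Since a(4) = a(0) = 2, the sequence is periodic with period 4.
So a(162) = a(0 + ((162-0) mod 4)) = a(2) = 3.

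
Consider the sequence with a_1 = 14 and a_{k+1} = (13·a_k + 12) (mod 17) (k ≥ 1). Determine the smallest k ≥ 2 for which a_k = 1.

We have a_1 = 14; a_2 = 7; a_3 = 1; a_4 = 8; a_5 = 14.
The sequence repeats with period 4.
The value 1 first appears (with k ≥ 2) at a_3.

3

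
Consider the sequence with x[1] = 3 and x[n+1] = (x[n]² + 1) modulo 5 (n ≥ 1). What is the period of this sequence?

Listing terms: x[1] = 3, x[2] = 0, x[3] = 1, x[4] = 2, x[5] = 0.
Since x[5] = x[2] = 0, the sequence is eventually periodic: after a pre-period of length 1 it cycles with period 3.

3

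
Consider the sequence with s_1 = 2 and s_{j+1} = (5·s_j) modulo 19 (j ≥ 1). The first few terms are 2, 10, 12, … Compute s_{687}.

12

s_1 = 2, s_2 = 10, s_3 = 12, s_4 = 3, s_5 = 15, s_6 = 18, s_7 = 14, s_8 = 13, s_9 = 8, s_{10} = 2.
Since s_{10} = s_1 = 2, the sequence is periodic with period 9.
So s_{687} = s_{1 + ((687-1) mod 9)} = s_3 = 12.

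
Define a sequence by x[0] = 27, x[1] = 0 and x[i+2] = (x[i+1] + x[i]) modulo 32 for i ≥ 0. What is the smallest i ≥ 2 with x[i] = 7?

We have x[0] = 27,  x[1] = 0,  x[2] = 27,  x[3] = 27,  x[4] = 22,  x[5] = 17,  x[6] = 7,  x[7] = 24,  x[8] = 31,  x[9] = 23,  x[10] = 22,  x[11] = 13,  x[12] = 3,  x[13] = 16,  x[14] = 19,  x[15] = 3,  x[16] = 22,  x[17] = 25,  x[18] = 15,  x[19] = 8,  x[20] = 23,  x[21] = 31,  x[22] = 22,  x[23] = 21,  x[24] = 11,  x[25] = 0,  x[26] = 11,  x[27] = 11,  x[28] = 22,  x[29] = 1,  x[30] = 23,  x[31] = 24,  x[32] = 15,  x[33] = 7,  x[34] = 22,  x[35] = 29,  x[36] = 19,  x[37] = 16,  x[38] = 3,  x[39] = 19,  x[40] = 22,  x[41] = 9,  x[42] = 31,  x[43] = 8,  x[44] = 7,  x[45] = 15,  x[46] = 22,  x[47] = 5,  x[48] = 27,  x[49] = 0.
Since (x[48], x[49]) = (x[0], x[1]) = (27, 0) (two consecutive terms determine the rest), the sequence is periodic with period 48.
The value 7 first appears (with i ≥ 2) at x[6].

6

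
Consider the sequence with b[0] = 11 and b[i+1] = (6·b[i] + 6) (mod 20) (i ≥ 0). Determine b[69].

10

We have b[0] = 11, b[1] = 12, b[2] = 18, b[3] = 14, b[4] = 10, b[5] = 6, b[6] = 2, b[7] = 18.
Since b[7] = b[2] = 18, the sequence is eventually periodic: after a pre-period of length 2 it cycles with period 5.
For i ≥ 2, b[i] depends only on (i - 2) mod 5. (69 - 2) mod 5 = 2, so b[69] = b[4] = 10.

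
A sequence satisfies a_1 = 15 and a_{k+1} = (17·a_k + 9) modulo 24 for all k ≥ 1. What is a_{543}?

a_1 = 15; a_2 = 0; a_3 = 9; a_4 = 18; a_5 = 3; a_6 = 12; a_7 = 21; a_8 = 6; a_9 = 15.
Since a_9 = a_1 = 15, the sequence is periodic with period 8.
(543 - 1) mod 8 = 6, so a_{543} = a_7 = 21.

21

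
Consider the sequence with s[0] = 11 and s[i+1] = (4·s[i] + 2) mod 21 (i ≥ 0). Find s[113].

We have s[0] = 11,  s[1] = 4,  s[2] = 18,  s[3] = 11.
The sequence repeats with period 3.
(113 - 0) mod 3 = 2, so s[113] = s[2] = 18.

18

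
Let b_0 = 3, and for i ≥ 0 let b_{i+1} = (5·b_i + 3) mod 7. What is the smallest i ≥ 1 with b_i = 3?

Computing terms: b_0 = 3,  b_1 = 4,  b_2 = 2,  b_3 = 6,  b_4 = 5,  b_5 = 0,  b_6 = 3.
The sequence repeats with period 6.
The value 3 next appears (with i ≥ 1) at b_6.

6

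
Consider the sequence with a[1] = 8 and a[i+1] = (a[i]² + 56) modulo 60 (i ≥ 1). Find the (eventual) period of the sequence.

6

Listing terms: a[1] = 8, a[2] = 0, a[3] = 56, a[4] = 12, a[5] = 20, a[6] = 36, a[7] = 32, a[8] = 0.
Since a[8] = a[2] = 0, the sequence is eventually periodic: after a pre-period of length 1 it cycles with period 6.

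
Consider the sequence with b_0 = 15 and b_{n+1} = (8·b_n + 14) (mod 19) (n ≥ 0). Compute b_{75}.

0

Computing terms: b_0 = 15, b_1 = 1, b_2 = 3, b_3 = 0, b_4 = 14, b_5 = 12, b_6 = 15.
The sequence repeats with period 6.
So b_{75} = b_{0 + ((75-0) mod 6)} = b_3 = 0.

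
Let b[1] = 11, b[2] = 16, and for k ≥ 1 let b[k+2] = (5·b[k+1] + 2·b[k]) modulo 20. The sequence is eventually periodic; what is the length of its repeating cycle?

8

Listing terms: b[1] = 11; b[2] = 16; b[3] = 2; b[4] = 2; b[5] = 14; b[6] = 14; b[7] = 18; b[8] = 18; b[9] = 6; b[10] = 6; b[11] = 2; b[12] = 2.
Since (b[11], b[12]) = (b[3], b[4]) = (2, 2) (two consecutive terms determine the rest), the sequence is eventually periodic: after a pre-period of length 2 it cycles with period 8.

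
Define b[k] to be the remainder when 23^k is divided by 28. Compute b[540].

Listing terms: b[0] = 1, b[1] = 23, b[2] = 25, b[3] = 15, b[4] = 9, b[5] = 11, b[6] = 1.
Since b[6] = b[0] = 1, the sequence is periodic with period 6.
(540 - 0) mod 6 = 0, so b[540] = b[0] = 1.

1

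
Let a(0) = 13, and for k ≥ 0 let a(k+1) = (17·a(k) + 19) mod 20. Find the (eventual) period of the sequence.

4

Listing terms: a(0) = 13, a(1) = 0, a(2) = 19, a(3) = 2, a(4) = 13.
The sequence repeats with period 4.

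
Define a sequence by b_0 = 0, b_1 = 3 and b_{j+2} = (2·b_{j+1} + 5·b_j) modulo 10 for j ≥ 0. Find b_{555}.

7

Listing terms: b_0 = 0; b_1 = 3; b_2 = 6; b_3 = 7; b_4 = 4; b_5 = 3; b_6 = 6.
Since (b_5, b_6) = (b_1, b_2) = (3, 6) (two consecutive terms determine the rest), the sequence is eventually periodic: after a pre-period of length 1 it cycles with period 4.
For j ≥ 1, b_j depends only on (j - 1) mod 4. (555 - 1) mod 4 = 2, so b_{555} = b_3 = 7.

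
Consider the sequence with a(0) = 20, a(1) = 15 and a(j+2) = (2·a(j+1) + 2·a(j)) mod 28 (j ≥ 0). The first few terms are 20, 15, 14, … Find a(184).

We have a(0) = 20; a(1) = 15; a(2) = 14; a(3) = 2; a(4) = 4; a(5) = 12; a(6) = 4; a(7) = 4; a(8) = 16; a(9) = 12; a(10) = 0; a(11) = 24; a(12) = 20; a(13) = 4; a(14) = 20; a(15) = 20; a(16) = 24; a(17) = 4; a(18) = 0; a(19) = 8; a(20) = 16; a(21) = 20; a(22) = 16; a(23) = 16; a(24) = 8; a(25) = 20; a(26) = 0; a(27) = 12; a(28) = 24; a(29) = 16; a(30) = 24; a(31) = 24; a(32) = 12; a(33) = 16; a(34) = 0; a(35) = 4; a(36) = 8; a(37) = 24; a(38) = 8; a(39) = 8; a(40) = 4; a(41) = 24; a(42) = 0; a(43) = 20; a(44) = 12; a(45) = 8; a(46) = 12; a(47) = 12; a(48) = 20; a(49) = 8; a(50) = 0; a(51) = 16; a(52) = 4; a(53) = 12.
Since (a(52), a(53)) = (a(4), a(5)) = (4, 12) (two consecutive terms determine the rest), the sequence is eventually periodic: after a pre-period of length 4 it cycles with period 48.
For j ≥ 4, a(j) depends only on (j - 4) mod 48. (184 - 4) mod 48 = 36, so a(184) = a(40) = 4.

4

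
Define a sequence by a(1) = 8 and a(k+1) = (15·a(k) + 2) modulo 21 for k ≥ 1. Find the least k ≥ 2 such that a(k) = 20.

We have a(1) = 8; a(2) = 17; a(3) = 5; a(4) = 14; a(5) = 2; a(6) = 11; a(7) = 20; a(8) = 8.
The sequence repeats with period 7.
The value 20 first appears (with k ≥ 2) at a(7).

7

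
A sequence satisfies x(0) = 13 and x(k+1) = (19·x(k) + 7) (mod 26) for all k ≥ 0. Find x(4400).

21

Computing terms: x(0) = 13,  x(1) = 20,  x(2) = 23,  x(3) = 2,  x(4) = 19,  x(5) = 4,  x(6) = 5,  x(7) = 24,  x(8) = 21,  x(9) = 16,  x(10) = 25,  x(11) = 14,  x(12) = 13.
Since x(12) = x(0) = 13, the sequence is periodic with period 12.
So x(4400) = x(0 + ((4400-0) mod 12)) = x(8) = 21.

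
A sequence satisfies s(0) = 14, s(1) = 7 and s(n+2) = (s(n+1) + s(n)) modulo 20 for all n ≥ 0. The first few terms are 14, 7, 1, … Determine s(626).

1

Computing terms: s(0) = 14; s(1) = 7; s(2) = 1; s(3) = 8; s(4) = 9; s(5) = 17; s(6) = 6; s(7) = 3; s(8) = 9; s(9) = 12; s(10) = 1; s(11) = 13; s(12) = 14; s(13) = 7.
The sequence repeats with period 12.
(626 - 0) mod 12 = 2, so s(626) = s(2) = 1.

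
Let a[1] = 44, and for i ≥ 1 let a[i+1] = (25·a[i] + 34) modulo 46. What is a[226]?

Listing terms: a[1] = 44, a[2] = 30, a[3] = 2, a[4] = 38, a[5] = 18, a[6] = 24, a[7] = 36, a[8] = 14, a[9] = 16, a[10] = 20, a[11] = 28, a[12] = 44.
The sequence repeats with period 11.
So a[226] = a[1 + ((226-1) mod 11)] = a[6] = 24.

24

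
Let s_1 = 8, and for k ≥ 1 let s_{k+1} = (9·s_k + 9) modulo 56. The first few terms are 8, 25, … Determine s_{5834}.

Computing terms: s_1 = 8; s_2 = 25; s_3 = 10; s_4 = 43; s_5 = 4; s_6 = 45; s_7 = 22; s_8 = 39; s_9 = 24; s_{10} = 1; s_{11} = 18; s_{12} = 3; s_{13} = 36; s_{14} = 53; s_{15} = 38; s_{16} = 15; s_{17} = 32; s_{18} = 17; s_{19} = 50; s_{20} = 11; s_{21} = 52; s_{22} = 29; s_{23} = 46; s_{24} = 31; s_{25} = 8.
The sequence repeats with period 24.
So s_{5834} = s_{1 + ((5834-1) mod 24)} = s_2 = 25.

25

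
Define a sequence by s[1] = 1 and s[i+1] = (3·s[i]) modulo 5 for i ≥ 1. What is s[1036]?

s[1] = 1; s[2] = 3; s[3] = 4; s[4] = 2; s[5] = 1.
The sequence repeats with period 4.
(1036 - 1) mod 4 = 3, so s[1036] = s[4] = 2.

2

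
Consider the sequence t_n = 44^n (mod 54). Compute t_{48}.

28

t_0 = 1; t_1 = 44; t_2 = 46; t_3 = 26; t_4 = 10; t_5 = 8; t_6 = 28; t_7 = 44.
Since t_7 = t_1 = 44, the sequence is eventually periodic: after a pre-period of length 1 it cycles with period 6.
For n ≥ 1, t_n depends only on (n - 1) mod 6. (48 - 1) mod 6 = 5, so t_{48} = t_6 = 28.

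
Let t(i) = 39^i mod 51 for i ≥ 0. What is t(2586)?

t(0) = 1,  t(1) = 39,  t(2) = 42,  t(3) = 6,  t(4) = 30,  t(5) = 48,  t(6) = 36,  t(7) = 27,  t(8) = 33,  t(9) = 12,  t(10) = 9,  t(11) = 45,  t(12) = 21,  t(13) = 3,  t(14) = 15,  t(15) = 24,  t(16) = 18,  t(17) = 39.
Since t(17) = t(1) = 39, the sequence is eventually periodic: after a pre-period of length 1 it cycles with period 16.
For i ≥ 1, t(i) depends only on (i - 1) mod 16. (2586 - 1) mod 16 = 9, so t(2586) = t(10) = 9.

9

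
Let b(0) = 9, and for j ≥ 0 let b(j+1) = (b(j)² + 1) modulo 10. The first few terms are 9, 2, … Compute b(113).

Computing terms: b(0) = 9, b(1) = 2, b(2) = 5, b(3) = 6, b(4) = 7, b(5) = 0, b(6) = 1, b(7) = 2.
Since b(7) = b(1) = 2, the sequence is eventually periodic: after a pre-period of length 1 it cycles with period 6.
For j ≥ 1, b(j) depends only on (j - 1) mod 6. (113 - 1) mod 6 = 4, so b(113) = b(5) = 0.

0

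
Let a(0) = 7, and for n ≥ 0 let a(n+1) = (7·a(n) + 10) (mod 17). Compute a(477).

5

Listing terms: a(0) = 7; a(1) = 8; a(2) = 15; a(3) = 13; a(4) = 16; a(5) = 3; a(6) = 14; a(7) = 6; a(8) = 1; a(9) = 0; a(10) = 10; a(11) = 12; a(12) = 9; a(13) = 5; a(14) = 11; a(15) = 2; a(16) = 7.
Since a(16) = a(0) = 7, the sequence is periodic with period 16.
So a(477) = a(0 + ((477-0) mod 16)) = a(13) = 5.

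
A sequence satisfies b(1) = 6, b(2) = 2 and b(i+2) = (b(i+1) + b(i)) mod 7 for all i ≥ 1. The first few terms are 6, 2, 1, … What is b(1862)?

Computing terms: b(1) = 6,  b(2) = 2,  b(3) = 1,  b(4) = 3,  b(5) = 4,  b(6) = 0,  b(7) = 4,  b(8) = 4,  b(9) = 1,  b(10) = 5,  b(11) = 6,  b(12) = 4,  b(13) = 3,  b(14) = 0,  b(15) = 3,  b(16) = 3,  b(17) = 6,  b(18) = 2.
The sequence repeats with period 16.
So b(1862) = b(1 + ((1862-1) mod 16)) = b(6) = 0.

0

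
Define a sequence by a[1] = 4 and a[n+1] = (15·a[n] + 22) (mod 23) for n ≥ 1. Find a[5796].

Computing terms: a[1] = 4; a[2] = 13; a[3] = 10; a[4] = 11; a[5] = 3; a[6] = 21; a[7] = 15; a[8] = 17; a[9] = 1; a[10] = 14; a[11] = 2; a[12] = 6; a[13] = 20; a[14] = 0; a[15] = 22; a[16] = 7; a[17] = 12; a[18] = 18; a[19] = 16; a[20] = 9; a[21] = 19; a[22] = 8; a[23] = 4.
Since a[23] = a[1] = 4, the sequence is periodic with period 22.
(5796 - 1) mod 22 = 9, so a[5796] = a[10] = 14.

14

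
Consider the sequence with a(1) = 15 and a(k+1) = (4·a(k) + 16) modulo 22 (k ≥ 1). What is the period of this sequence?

5

a(1) = 15, a(2) = 10, a(3) = 12, a(4) = 20, a(5) = 8, a(6) = 4, a(7) = 10.
Since a(7) = a(2) = 10, the sequence is eventually periodic: after a pre-period of length 1 it cycles with period 5.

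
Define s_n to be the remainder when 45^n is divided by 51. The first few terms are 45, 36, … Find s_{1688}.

Listing terms: s_1 = 45, s_2 = 36, s_3 = 39, s_4 = 21, s_5 = 27, s_6 = 42, s_7 = 3, s_8 = 33, s_9 = 6, s_{10} = 15, s_{11} = 12, s_{12} = 30, s_{13} = 24, s_{14} = 9, s_{15} = 48, s_{16} = 18, s_{17} = 45.
Since s_{17} = s_1 = 45, the sequence is periodic with period 16.
(1688 - 1) mod 16 = 7, so s_{1688} = s_8 = 33.

33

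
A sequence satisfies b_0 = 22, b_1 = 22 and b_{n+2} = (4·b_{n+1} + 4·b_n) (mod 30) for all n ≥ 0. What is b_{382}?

We have b_0 = 22; b_1 = 22; b_2 = 26; b_3 = 12; b_4 = 2; b_5 = 26; b_6 = 22; b_7 = 12; b_8 = 16; b_9 = 22; b_{10} = 2; b_{11} = 6; b_{12} = 2; b_{13} = 2; b_{14} = 16; b_{15} = 12; b_{16} = 22; b_{17} = 16; b_{18} = 2; b_{19} = 12; b_{20} = 26; b_{21} = 2; b_{22} = 22; b_{23} = 6; b_{24} = 22; b_{25} = 22.
Since (b_{24}, b_{25}) = (b_0, b_1) = (22, 22) (two consecutive terms determine the rest), the sequence is periodic with period 24.
(382 - 0) mod 24 = 22, so b_{382} = b_{22} = 22.

22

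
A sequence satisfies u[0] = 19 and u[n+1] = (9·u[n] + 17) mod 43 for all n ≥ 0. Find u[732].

Listing terms: u[0] = 19, u[1] = 16, u[2] = 32, u[3] = 4, u[4] = 10, u[5] = 21, u[6] = 34, u[7] = 22, u[8] = 0, u[9] = 17, u[10] = 41, u[11] = 42, u[12] = 8, u[13] = 3, u[14] = 1, u[15] = 26, u[16] = 36, u[17] = 40, u[18] = 33, u[19] = 13, u[20] = 5, u[21] = 19.
Since u[21] = u[0] = 19, the sequence is periodic with period 21.
(732 - 0) mod 21 = 18, so u[732] = u[18] = 33.

33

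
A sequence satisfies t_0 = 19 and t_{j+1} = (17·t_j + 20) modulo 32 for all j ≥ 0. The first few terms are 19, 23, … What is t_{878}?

11

t_0 = 19, t_1 = 23, t_2 = 27, t_3 = 31, t_4 = 3, t_5 = 7, t_6 = 11, t_7 = 15, t_8 = 19.
Since t_8 = t_0 = 19, the sequence is periodic with period 8.
(878 - 0) mod 8 = 6, so t_{878} = t_6 = 11.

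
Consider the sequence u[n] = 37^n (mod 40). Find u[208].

Computing terms: u[1] = 37, u[2] = 9, u[3] = 13, u[4] = 1, u[5] = 37.
The sequence repeats with period 4.
(208 - 1) mod 4 = 3, so u[208] = u[4] = 1.

1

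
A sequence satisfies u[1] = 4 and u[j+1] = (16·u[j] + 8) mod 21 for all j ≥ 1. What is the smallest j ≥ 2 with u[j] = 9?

Computing terms: u[1] = 4,  u[2] = 9,  u[3] = 5,  u[4] = 4.
Since u[4] = u[1] = 4, the sequence is periodic with period 3.
The value 9 first appears (with j ≥ 2) at u[2].

2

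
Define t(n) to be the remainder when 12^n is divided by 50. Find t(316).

16

We have t(1) = 12; t(2) = 44; t(3) = 28; t(4) = 36; t(5) = 32; t(6) = 34; t(7) = 8; t(8) = 46; t(9) = 2; t(10) = 24; t(11) = 38; t(12) = 6; t(13) = 22; t(14) = 14; t(15) = 18; t(16) = 16; t(17) = 42; t(18) = 4; t(19) = 48; t(20) = 26; t(21) = 12.
The sequence repeats with period 20.
(316 - 1) mod 20 = 15, so t(316) = t(16) = 16.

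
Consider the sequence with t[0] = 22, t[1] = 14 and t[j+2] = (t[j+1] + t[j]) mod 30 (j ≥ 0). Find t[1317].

Computing terms: t[0] = 22; t[1] = 14; t[2] = 6; t[3] = 20; t[4] = 26; t[5] = 16; t[6] = 12; t[7] = 28; t[8] = 10; t[9] = 8; t[10] = 18; t[11] = 26; t[12] = 14; t[13] = 10; t[14] = 24; t[15] = 4; t[16] = 28; t[17] = 2; t[18] = 0; t[19] = 2; t[20] = 2; t[21] = 4; t[22] = 6; t[23] = 10; t[24] = 16; t[25] = 26; t[26] = 12; t[27] = 8; t[28] = 20; t[29] = 28; t[30] = 18; t[31] = 16; t[32] = 4; t[33] = 20; t[34] = 24; t[35] = 14; t[36] = 8; t[37] = 22; t[38] = 0; t[39] = 22; t[40] = 22; t[41] = 14.
The sequence repeats with period 40.
(1317 - 0) mod 40 = 37, so t[1317] = t[37] = 22.

22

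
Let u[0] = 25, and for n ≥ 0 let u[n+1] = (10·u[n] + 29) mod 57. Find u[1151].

11

u[0] = 25, u[1] = 51, u[2] = 26, u[3] = 4, u[4] = 12, u[5] = 35, u[6] = 37, u[7] = 0, u[8] = 29, u[9] = 34, u[10] = 27, u[11] = 14, u[12] = 55, u[13] = 9, u[14] = 5, u[15] = 22, u[16] = 21, u[17] = 11, u[18] = 25.
Since u[18] = u[0] = 25, the sequence is periodic with period 18.
So u[1151] = u[0 + ((1151-0) mod 18)] = u[17] = 11.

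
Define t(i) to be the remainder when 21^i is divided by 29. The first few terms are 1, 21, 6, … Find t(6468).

1

Computing terms: t(0) = 1, t(1) = 21, t(2) = 6, t(3) = 10, t(4) = 7, t(5) = 2, t(6) = 13, t(7) = 12, t(8) = 20, t(9) = 14, t(10) = 4, t(11) = 26, t(12) = 24, t(13) = 11, t(14) = 28, t(15) = 8, t(16) = 23, t(17) = 19, t(18) = 22, t(19) = 27, t(20) = 16, t(21) = 17, t(22) = 9, t(23) = 15, t(24) = 25, t(25) = 3, t(26) = 5, t(27) = 18, t(28) = 1.
The sequence repeats with period 28.
So t(6468) = t(0 + ((6468-0) mod 28)) = t(0) = 1.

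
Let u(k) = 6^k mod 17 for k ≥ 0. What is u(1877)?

u(0) = 1, u(1) = 6, u(2) = 2, u(3) = 12, u(4) = 4, u(5) = 7, u(6) = 8, u(7) = 14, u(8) = 16, u(9) = 11, u(10) = 15, u(11) = 5, u(12) = 13, u(13) = 10, u(14) = 9, u(15) = 3, u(16) = 1.
Since u(16) = u(0) = 1, the sequence is periodic with period 16.
(1877 - 0) mod 16 = 5, so u(1877) = u(5) = 7.

7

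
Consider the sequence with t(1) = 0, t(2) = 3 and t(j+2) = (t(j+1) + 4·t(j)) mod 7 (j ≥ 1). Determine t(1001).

Computing terms: t(1) = 0; t(2) = 3; t(3) = 3; t(4) = 1; t(5) = 6; t(6) = 3; t(7) = 6; t(8) = 4; t(9) = 0; t(10) = 2; t(11) = 2; t(12) = 3; t(13) = 4; t(14) = 2; t(15) = 4; t(16) = 5; t(17) = 0; t(18) = 6; t(19) = 6; t(20) = 2; t(21) = 5; t(22) = 6; t(23) = 5; t(24) = 1; t(25) = 0; t(26) = 4; t(27) = 4; t(28) = 6; t(29) = 1; t(30) = 4; t(31) = 1; t(32) = 3; t(33) = 0; t(34) = 5; t(35) = 5; t(36) = 4; t(37) = 3; t(38) = 5; t(39) = 3; t(40) = 2; t(41) = 0; t(42) = 1; t(43) = 1; t(44) = 5; t(45) = 2; t(46) = 1; t(47) = 2; t(48) = 6; t(49) = 0; t(50) = 3.
Since (t(49), t(50)) = (t(1), t(2)) = (0, 3) (two consecutive terms determine the rest), the sequence is periodic with period 48.
(1001 - 1) mod 48 = 40, so t(1001) = t(41) = 0.

0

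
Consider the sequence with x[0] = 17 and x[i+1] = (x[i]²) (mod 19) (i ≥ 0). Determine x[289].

x[0] = 17, x[1] = 4, x[2] = 16, x[3] = 9, x[4] = 5, x[5] = 6, x[6] = 17.
Since x[6] = x[0] = 17, the sequence is periodic with period 6.
So x[289] = x[0 + ((289-0) mod 6)] = x[1] = 4.

4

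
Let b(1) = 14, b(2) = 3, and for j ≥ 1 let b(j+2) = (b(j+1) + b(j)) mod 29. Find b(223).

25

Listing terms: b(1) = 14,  b(2) = 3,  b(3) = 17,  b(4) = 20,  b(5) = 8,  b(6) = 28,  b(7) = 7,  b(8) = 6,  b(9) = 13,  b(10) = 19,  b(11) = 3,  b(12) = 22,  b(13) = 25,  b(14) = 18,  b(15) = 14,  b(16) = 3.
The sequence repeats with period 14.
So b(223) = b(1 + ((223-1) mod 14)) = b(13) = 25.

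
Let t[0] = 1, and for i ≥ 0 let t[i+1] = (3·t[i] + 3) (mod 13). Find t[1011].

1

Computing terms: t[0] = 1,  t[1] = 6,  t[2] = 8,  t[3] = 1.
The sequence repeats with period 3.
(1011 - 0) mod 3 = 0, so t[1011] = t[0] = 1.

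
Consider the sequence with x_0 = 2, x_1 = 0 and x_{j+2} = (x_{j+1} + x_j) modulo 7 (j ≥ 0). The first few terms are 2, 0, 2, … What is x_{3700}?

x_0 = 2, x_1 = 0, x_2 = 2, x_3 = 2, x_4 = 4, x_5 = 6, x_6 = 3, x_7 = 2, x_8 = 5, x_9 = 0, x_{10} = 5, x_{11} = 5, x_{12} = 3, x_{13} = 1, x_{14} = 4, x_{15} = 5, x_{16} = 2, x_{17} = 0.
The sequence repeats with period 16.
So x_{3700} = x_{0 + ((3700-0) mod 16)} = x_4 = 4.

4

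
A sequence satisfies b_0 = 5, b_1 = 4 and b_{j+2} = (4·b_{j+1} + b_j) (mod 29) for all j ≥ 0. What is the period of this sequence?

Computing terms: b_0 = 5; b_1 = 4; b_2 = 21; b_3 = 1; b_4 = 25; b_5 = 14; b_6 = 23; b_7 = 19; b_8 = 12; b_9 = 9; b_{10} = 19; b_{11} = 27; b_{12} = 11; b_{13} = 13; b_{14} = 5; b_{15} = 4.
The sequence repeats with period 14.

14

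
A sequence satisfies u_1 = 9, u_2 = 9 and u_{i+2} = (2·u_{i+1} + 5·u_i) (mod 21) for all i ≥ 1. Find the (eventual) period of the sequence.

Listing terms: u_1 = 9; u_2 = 9; u_3 = 0; u_4 = 3; u_5 = 6; u_6 = 6; u_7 = 0; u_8 = 9; u_9 = 18; u_{10} = 18; u_{11} = 0; u_{12} = 6; u_{13} = 12; u_{14} = 12; u_{15} = 0; u_{16} = 18; u_{17} = 15; u_{18} = 15; u_{19} = 0; u_{20} = 12; u_{21} = 3; u_{22} = 3; u_{23} = 0; u_{24} = 15; u_{25} = 9; u_{26} = 9.
Since (u_{25}, u_{26}) = (u_1, u_2) = (9, 9) (two consecutive terms determine the rest), the sequence is periodic with period 24.

24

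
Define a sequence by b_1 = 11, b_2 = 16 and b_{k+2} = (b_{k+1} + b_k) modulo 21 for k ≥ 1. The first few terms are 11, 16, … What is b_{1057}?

Listing terms: b_1 = 11; b_2 = 16; b_3 = 6; b_4 = 1; b_5 = 7; b_6 = 8; b_7 = 15; b_8 = 2; b_9 = 17; b_{10} = 19; b_{11} = 15; b_{12} = 13; b_{13} = 7; b_{14} = 20; b_{15} = 6; b_{16} = 5; b_{17} = 11; b_{18} = 16.
The sequence repeats with period 16.
So b_{1057} = b_{1 + ((1057-1) mod 16)} = b_1 = 11.

11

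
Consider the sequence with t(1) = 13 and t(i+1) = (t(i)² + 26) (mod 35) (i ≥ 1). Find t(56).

We have t(1) = 13,  t(2) = 20,  t(3) = 6,  t(4) = 27,  t(5) = 20.
Since t(5) = t(2) = 20, the sequence is eventually periodic: after a pre-period of length 1 it cycles with period 3.
For i ≥ 2, t(i) depends only on (i - 2) mod 3. (56 - 2) mod 3 = 0, so t(56) = t(2) = 20.

20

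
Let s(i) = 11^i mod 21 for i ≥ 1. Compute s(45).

Listing terms: s(1) = 11,  s(2) = 16,  s(3) = 8,  s(4) = 4,  s(5) = 2,  s(6) = 1,  s(7) = 11.
Since s(7) = s(1) = 11, the sequence is periodic with period 6.
So s(45) = s(1 + ((45-1) mod 6)) = s(3) = 8.

8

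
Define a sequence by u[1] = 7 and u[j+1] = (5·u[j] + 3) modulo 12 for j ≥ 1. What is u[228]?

u[1] = 7,  u[2] = 2,  u[3] = 1,  u[4] = 8,  u[5] = 7.
The sequence repeats with period 4.
So u[228] = u[1 + ((228-1) mod 4)] = u[4] = 8.

8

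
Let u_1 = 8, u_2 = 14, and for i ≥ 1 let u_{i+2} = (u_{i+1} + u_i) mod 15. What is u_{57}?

8

Computing terms: u_1 = 8; u_2 = 14; u_3 = 7; u_4 = 6; u_5 = 13; u_6 = 4; u_7 = 2; u_8 = 6; u_9 = 8; u_{10} = 14.
The sequence repeats with period 8.
So u_{57} = u_{1 + ((57-1) mod 8)} = u_1 = 8.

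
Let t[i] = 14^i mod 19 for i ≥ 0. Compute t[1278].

Computing terms: t[0] = 1; t[1] = 14; t[2] = 6; t[3] = 8; t[4] = 17; t[5] = 10; t[6] = 7; t[7] = 3; t[8] = 4; t[9] = 18; t[10] = 5; t[11] = 13; t[12] = 11; t[13] = 2; t[14] = 9; t[15] = 12; t[16] = 16; t[17] = 15; t[18] = 1.
Since t[18] = t[0] = 1, the sequence is periodic with period 18.
(1278 - 0) mod 18 = 0, so t[1278] = t[0] = 1.

1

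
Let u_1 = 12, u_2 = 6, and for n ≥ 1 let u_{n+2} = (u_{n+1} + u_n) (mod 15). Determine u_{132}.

9

u_1 = 12,  u_2 = 6,  u_3 = 3,  u_4 = 9,  u_5 = 12,  u_6 = 6.
Since (u_5, u_6) = (u_1, u_2) = (12, 6) (two consecutive terms determine the rest), the sequence is periodic with period 4.
(132 - 1) mod 4 = 3, so u_{132} = u_4 = 9.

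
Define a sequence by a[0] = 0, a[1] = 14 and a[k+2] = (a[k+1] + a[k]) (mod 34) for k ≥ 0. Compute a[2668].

8

Listing terms: a[0] = 0,  a[1] = 14,  a[2] = 14,  a[3] = 28,  a[4] = 8,  a[5] = 2,  a[6] = 10,  a[7] = 12,  a[8] = 22,  a[9] = 0,  a[10] = 22,  a[11] = 22,  a[12] = 10,  a[13] = 32,  a[14] = 8,  a[15] = 6,  a[16] = 14,  a[17] = 20,  a[18] = 0,  a[19] = 20,  a[20] = 20,  a[21] = 6,  a[22] = 26,  a[23] = 32,  a[24] = 24,  a[25] = 22,  a[26] = 12,  a[27] = 0,  a[28] = 12,  a[29] = 12,  a[30] = 24,  a[31] = 2,  a[32] = 26,  a[33] = 28,  a[34] = 20,  a[35] = 14,  a[36] = 0,  a[37] = 14.
The sequence repeats with period 36.
So a[2668] = a[0 + ((2668-0) mod 36)] = a[4] = 8.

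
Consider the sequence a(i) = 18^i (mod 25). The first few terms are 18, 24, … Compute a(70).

24

Computing terms: a(1) = 18, a(2) = 24, a(3) = 7, a(4) = 1, a(5) = 18.
The sequence repeats with period 4.
So a(70) = a(1 + ((70-1) mod 4)) = a(2) = 24.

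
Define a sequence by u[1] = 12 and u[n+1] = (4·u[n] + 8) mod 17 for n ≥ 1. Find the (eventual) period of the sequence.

4

Listing terms: u[1] = 12, u[2] = 5, u[3] = 11, u[4] = 1, u[5] = 12.
Since u[5] = u[1] = 12, the sequence is periodic with period 4.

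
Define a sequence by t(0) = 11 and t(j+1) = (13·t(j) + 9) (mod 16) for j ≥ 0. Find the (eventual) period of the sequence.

16

t(0) = 11, t(1) = 8, t(2) = 1, t(3) = 6, t(4) = 7, t(5) = 4, t(6) = 13, t(7) = 2, t(8) = 3, t(9) = 0, t(10) = 9, t(11) = 14, t(12) = 15, t(13) = 12, t(14) = 5, t(15) = 10, t(16) = 11.
Since t(16) = t(0) = 11, the sequence is periodic with period 16.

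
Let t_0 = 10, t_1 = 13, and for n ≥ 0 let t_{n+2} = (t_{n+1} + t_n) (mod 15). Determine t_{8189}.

2

We have t_0 = 10,  t_1 = 13,  t_2 = 8,  t_3 = 6,  t_4 = 14,  t_5 = 5,  t_6 = 4,  t_7 = 9,  t_8 = 13,  t_9 = 7,  t_{10} = 5,  t_{11} = 12,  t_{12} = 2,  t_{13} = 14,  t_{14} = 1,  t_{15} = 0,  t_{16} = 1,  t_{17} = 1,  t_{18} = 2,  t_{19} = 3,  t_{20} = 5,  t_{21} = 8,  t_{22} = 13,  t_{23} = 6,  t_{24} = 4,  t_{25} = 10,  t_{26} = 14,  t_{27} = 9,  t_{28} = 8,  t_{29} = 2,  t_{30} = 10,  t_{31} = 12,  t_{32} = 7,  t_{33} = 4,  t_{34} = 11,  t_{35} = 0,  t_{36} = 11,  t_{37} = 11,  t_{38} = 7,  t_{39} = 3,  t_{40} = 10,  t_{41} = 13.
Since (t_{40}, t_{41}) = (t_0, t_1) = (10, 13) (two consecutive terms determine the rest), the sequence is periodic with period 40.
So t_{8189} = t_{0 + ((8189-0) mod 40)} = t_{29} = 2.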